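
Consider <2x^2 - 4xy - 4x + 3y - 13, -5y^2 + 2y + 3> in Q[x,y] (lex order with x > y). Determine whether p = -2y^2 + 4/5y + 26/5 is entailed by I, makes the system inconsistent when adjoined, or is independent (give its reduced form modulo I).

First compute the reduced Gröbner basis of I by Buchberger's algorithm.
f_1 = 2x^2 - 4xy - 4x + 3y - 13, LT = x^2.
f_2 = -5y^2 + 2y + 3, LT = y^2.

S(f_1,f_2): leading monomials are coprime, so the S-polynomial reduces to 0 (Buchberger's first criterion).
Every S-polynomial of the final basis reduces to 0, so we have a Gröbner basis.
Inter-reduce: drop elements whose leading term is divisible by another's, tail-reduce, and make monic.
Reduced Gröbner basis: {x^2 - 2xy - 2x + 3/2y - 13/2, y^2 - 2/5y - 3/5}.
Label its elements g_1 = x^2 - 2xy - 2x + 3/2y - 13/2, g_2 = y^2 - 2/5y - 3/5.

Reduce p = -2y^2 + 4/5y + 26/5 modulo G:
  leading term y^2: subtract (-2)·g_2 from -2y^2 + 4/5y + 26/5 → 4
  leading term 1: no divisor's leading term divides it; move 4 to the remainder.
  normal form = 4.
The normal form is nonzero, so p ∉ I. Since p minus its normal form lies in I, I + (p) = I + (r) where r = 4; decide whether this ideal is the whole ring.
Here r = 4 is a nonzero constant, hence a unit: 1 ∈ I + (p), the Gröbner basis of I + (p) is {1}, and the enlarged system has no common solution — adjoining p is inconsistent.

Adjoining -2y^2 + 4/5y + 26/5 makes the ideal the whole ring: the system is inconsistent.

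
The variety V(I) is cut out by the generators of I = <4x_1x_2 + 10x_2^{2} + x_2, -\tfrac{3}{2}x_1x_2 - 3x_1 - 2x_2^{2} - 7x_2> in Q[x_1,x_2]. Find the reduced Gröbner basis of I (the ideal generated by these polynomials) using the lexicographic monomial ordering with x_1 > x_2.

G = {x_1 - \tfrac{7}{12}x_2^{2} + \tfrac{53}{24}x_2, x_2^{3} + \tfrac{1}{2}x_2^{2} + \tfrac{3}{7}x_2}

f_1 = 4x_1x_2 + 10x_2^{2} + x_2, LT = x_1x_2.
f_2 = -\tfrac{3}{2}x_1x_2 - 3x_1 - 2x_2^{2} - 7x_2, LT = x_1x_2.

S(f_1,f_2): lcm = x_1x_2. S = -2x_1 + \tfrac{7}{6}x_2^{2} - \tfrac{53}{12}x_2.
  reduce S modulo (f_1, f_2):
  remainder -2x_1 + \tfrac{7}{6}x_2^{2} - \tfrac{53}{12}x_2 ≠ 0; add g_3 = -2x_1 + \tfrac{7}{6}x_2^{2} - \tfrac{53}{12}x_2 to the basis.

S(f_1,g_3): lcm = x_1x_2. S = \tfrac{7}{12}x_2^{3} + \tfrac{7}{24}x_2^{2} + \tfrac{1}{4}x_2.
  reduce S modulo (f_1, f_2, g_3):
  remainder \tfrac{7}{12}x_2^{3} + \tfrac{7}{24}x_2^{2} + \tfrac{1}{4}x_2 ≠ 0; add g_4 = \tfrac{7}{12}x_2^{3} + \tfrac{7}{24}x_2^{2} + \tfrac{1}{4}x_2 to the basis.

The other S-polynomials (S(f_2,g_3), S(f_1,g_4), S(f_2,g_4), S(g_3,g_4)) all reduce to 0 modulo the current basis, so we have a Gröbner basis.
Inter-reduce: drop elements whose leading term is divisible by another's, tail-reduce, and make monic.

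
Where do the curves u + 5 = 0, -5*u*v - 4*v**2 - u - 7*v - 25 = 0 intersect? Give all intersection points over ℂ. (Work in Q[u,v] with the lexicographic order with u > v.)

Compute a lex Gröbner basis by Buchberger's algorithm.
f_1 = u + 5, LT = u.
f_2 = -5*u*v - u - 4*v**2 - 7*v - 25, LT = u*v.

S(f_1,f_2): lcm = u*v. S = -1/5*u - 4/5*v**2 + 18/5*v - 5.
  reduce S modulo (f_1, f_2):
  remainder -4/5*v**2 + 18/5*v - 4 ≠ 0; add h_3 = -4/5*v**2 + 18/5*v - 4 to the basis.

The other S-polynomials (S(f_1,h_3), S(f_2,h_3)) all reduce to 0 modulo the current basis, so we have a Gröbner basis.
Inter-reduce: drop elements whose leading term is divisible by another's, tail-reduce, and make monic.
Reduced Gröbner basis: {u + 5, v**2 - 9/2*v + 5}.

Elimination: the polynomial v**2 - 9/2*v + 5 lies in the elimination ideal for v, so v ∈ {2, 5/2}. For each such v, the remaining basis elements (now univariate) give the rest of the solution.
  v = 2: the earlier basis element becomes u + 5 = 0, giving u = -5 — point (-5, 2).
  v = 5/2: the earlier basis element becomes u + 5 = 0, giving u = -5 — point (-5, 5/2).

{(-5, 2), (-5, 5/2)}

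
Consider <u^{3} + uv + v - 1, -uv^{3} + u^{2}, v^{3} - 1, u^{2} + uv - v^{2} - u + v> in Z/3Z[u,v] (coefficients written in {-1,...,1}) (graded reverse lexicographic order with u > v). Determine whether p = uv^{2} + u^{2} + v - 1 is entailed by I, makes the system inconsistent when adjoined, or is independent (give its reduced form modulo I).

First compute the reduced Gröbner basis of I by Buchberger's algorithm.
f_1 = u^{3} + uv + v - 1, LT = u^{3}.
f_2 = -uv^{3} + u^{2}, LT = uv^{3}.
f_3 = v^{3} - 1, LT = v^{3}.
f_4 = u^{2} + uv - v^{2} - u + v, LT = u^{2}.

S(f_1,f_2): lcm = u^{3}v^{3}. S = uv^{4} + u^{4} + v^{4} - v^{3}.
  leading term uv^{4}: subtract (-v)·f_2 from uv^{4} + u^{4} + v^{4} - v^{3} → u^{4} + v^{4} + u^{2}v - v^{3}
  leading term u^{4}: subtract (u)·f_1 from u^{4} + v^{4} + u^{2}v - v^{3} → v^{4} - v^{3} - uv + u
  leading term v^{4}: subtract (v)·f_3 from v^{4} - v^{3} - uv + u → -v^{3} - uv + u + v
  leading term v^{3}: subtract (-1)·f_3 from -v^{3} - uv + u + v → -uv + u + v - 1
  leading term uv: no divisor's leading term divides it; move -uv to the remainder.
  leading term u: no divisor's leading term divides it; move u to the remainder.
  leading term v: no divisor's leading term divides it; move v to the remainder.
  leading term 1: no divisor's leading term divides it; move -1 to the remainder.
  remainder -uv + u + v - 1 ≠ 0; add h_5 = -uv + u + v - 1 to the basis.

S(f_1,f_4): lcm = u^{3}. S = -u^{2}v + uv^{2} + u^{2} + v - 1.
  leading term u^{2}v: subtract (-v)·f_4 from -u^{2}v + uv^{2} + u^{2} + v - 1 → -uv^{2} - v^{3} + u^{2} - uv + v^{2} + v - 1
  leading term uv^{2}: subtract (v)·h_5 from -uv^{2} - v^{3} + u^{2} - uv + v^{2} + v - 1 → -v^{3} + u^{2} + uv - v - 1
  leading term v^{3}: subtract (-1)·f_3 from -v^{3} + u^{2} + uv - v - 1 → u^{2} + uv - v + 1
  leading term u^{2}: subtract (1)·f_4 from u^{2} + uv - v + 1 → v^{2} + u + v + 1
  leading term v^{2}: no divisor's leading term divides it; move v^{2} to the remainder.
  leading term u: no divisor's leading term divides it; move u to the remainder.
  leading term v: no divisor's leading term divides it; move v to the remainder.
  leading term 1: no divisor's leading term divides it; move 1 to the remainder.
  remainder v^{2} + u + v + 1 ≠ 0; add h_6 = v^{2} + u + v + 1 to the basis.

S(f_2,f_3): lcm = uv^{3}. S = -u^{2} + u.
  leading term u^{2}: subtract (-1)·f_4 from -u^{2} + u → uv - v^{2} + v
  leading term uv: subtract (-1)·h_5 from uv - v^{2} + v → -v^{2} + u - v - 1
  leading term v^{2}: subtract (-1)·h_6 from -v^{2} + u - v - 1 → -u
  leading term u: no divisor's leading term divides it; move -u to the remainder.
  remainder -u ≠ 0; add h_7 = -u to the basis.

S(f_1,h_5): lcm = u^{3}v. S = u^{3} + u^{2}v + uv^{2} - u^{2} + v^{2} - v.
  leading term u^{3}: subtract (1)·f_1 from u^{3} + u^{2}v + uv^{2} - u^{2} + v^{2} - v → u^{2}v + uv^{2} - u^{2} - uv + v^{2} + v + 1
  leading term u^{2}v: subtract (v)·f_4 from u^{2}v + uv^{2} - u^{2} - uv + v^{2} + v + 1 → v^{3} - u^{2} + v + 1
  leading term v^{3}: subtract (1)·f_3 from v^{3} - u^{2} + v + 1 → -u^{2} + v - 1
  leading term u^{2}: subtract (-1)·f_4 from -u^{2} + v - 1 → uv - v^{2} - u - v - 1
  leading term uv: subtract (-1)·h_5 from uv - v^{2} - u - v - 1 → -v^{2} + 1
  leading term v^{2}: subtract (-1)·h_6 from -v^{2} + 1 → u + v - 1
  leading term u: subtract (-1)·h_7 from u + v - 1 → v - 1
  leading term v: no divisor's leading term divides it; move v to the remainder.
  leading term 1: no divisor's leading term divides it; move -1 to the remainder.
  remainder v - 1 ≠ 0; add h_8 = v - 1 to the basis.

The other S-polynomials (S(f_1,f_3), S(f_2,f_4), S(f_3,f_4), S(f_2,h_5), S(f_3,h_5), S(f_4,h_5), S(f_1,h_6), S(f_2,h_6), S(f_3,h_6), S(f_4,h_6), S(h_5,h_6), S(f_1,h_7), S(f_2,h_7), S(f_3,h_7), S(f_4,h_7), S(h_5,h_7), S(h_6,h_7), S(f_1,h_8), S(f_2,h_8), S(f_3,h_8), S(f_4,h_8), S(h_5,h_8), S(h_6,h_8), S(h_7,h_8)) all reduce to 0 modulo the current basis, so we have a Gröbner basis.
Inter-reduce: drop elements whose leading term is divisible by another's, tail-reduce, and make monic.
Reduced Gröbner basis: {u, v - 1}.
Label its elements g_1 = u, g_2 = v - 1.

Reduce p = uv^{2} + u^{2} + v - 1 modulo G:
  leading term uv^{2}: subtract (v^{2})·g_1 from uv^{2} + u^{2} + v - 1 → u^{2} + v - 1
  leading term u^{2}: subtract (u)·g_1 from u^{2} + v - 1 → v - 1
  leading term v: subtract (1)·g_2 from v - 1 → 0
  normal form = 0.
Since the normal form is 0, p ∈ I.

uv^{2} + u^{2} + v - 1 lies in I (it reduces to 0).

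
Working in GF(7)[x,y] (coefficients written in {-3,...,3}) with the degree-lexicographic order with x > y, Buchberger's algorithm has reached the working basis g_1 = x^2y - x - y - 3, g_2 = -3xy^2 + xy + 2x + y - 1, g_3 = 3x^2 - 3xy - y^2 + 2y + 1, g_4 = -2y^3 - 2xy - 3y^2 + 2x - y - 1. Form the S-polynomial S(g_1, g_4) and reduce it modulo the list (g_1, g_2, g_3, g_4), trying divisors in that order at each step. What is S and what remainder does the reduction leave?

S(g_1, g_4) = -x^3y + 2x^2y^2 + x^3 + 3x^2y - xy^2 - y^3 + 3x^2 - 3y^2; remainder on division = 0.

lcm(LM(g_1), LM(g_4)) = x^2y^3.
S = (lcm/LT(g_1))·g_1 − (lcm/LT(g_4))·g_4 = -x^3y + 2x^2y^2 + x^3 + 3x^2y - xy^2 - y^3 + 3x^2 - 3y^2.
Reduce S modulo (g_1, g_2, g_3, g_4) in that order:
  leading term x^3y: subtract (-x)·g_1 from -x^3y + 2x^2y^2 + x^3 + 3x^2y - xy^2 - y^3 + 3x^2 - 3y^2 → 2x^2y^2 + x^3 + 3x^2y - xy^2 - y^3 + 2x^2 - xy - 3y^2 - 3x
  leading term x^2y^2: subtract (2y)·g_1 from 2x^2y^2 + x^3 + 3x^2y - xy^2 - y^3 + 2x^2 - xy - 3y^2 - 3x → x^3 + 3x^2y - xy^2 - y^3 + 2x^2 + xy - y^2 - 3x - y
  leading term x^3: subtract (-2x)·g_3 from x^3 + 3x^2y - xy^2 - y^3 + 2x^2 + xy - y^2 - 3x - y → -3x^2y - 3xy^2 - y^3 + 2x^2 - 2xy - y^2 - x - y
  leading term x^2y: subtract (-3)·g_1 from -3x^2y - 3xy^2 - y^3 + 2x^2 - 2xy - y^2 - x - y → -3xy^2 - y^3 + 2x^2 - 2xy - y^2 + 3x + 3y - 2
  leading term xy^2: subtract (1)·g_2 from -3xy^2 - y^3 + 2x^2 - 2xy - y^2 + 3x + 3y - 2 → -y^3 + 2x^2 - 3xy - y^2 + x + 2y - 1
  leading term y^3: subtract (-3)·g_4 from -y^3 + 2x^2 - 3xy - y^2 + x + 2y - 1 → 2x^2 - 2xy - 3y^2 - y + 3
  leading term x^2: subtract (3)·g_3 from 2x^2 - 2xy - 3y^2 - y + 3 → 0
The remainder is 0, so this S-polynomial contributes no new basis element.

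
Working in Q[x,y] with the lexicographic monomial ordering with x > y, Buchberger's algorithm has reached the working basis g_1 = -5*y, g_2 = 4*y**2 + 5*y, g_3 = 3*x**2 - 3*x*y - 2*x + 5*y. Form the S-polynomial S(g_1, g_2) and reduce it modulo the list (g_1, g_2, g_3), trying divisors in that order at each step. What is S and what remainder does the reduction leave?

lcm(LM(g_1), LM(g_2)) = y**2.
S = (lcm/LT(g_1))·g_1 − (lcm/LT(g_2))·g_2 = -5/4*y.
Reduce S modulo (g_1, g_2, g_3) in that order:
  leading term y: subtract (1/4)·g_1 from -5/4*y → 0
The remainder is 0, so this S-polynomial contributes no new basis element.
This is the inner loop of Buchberger's algorithm — each nonzero remainder becomes a new basis element.

S(g_1, g_2) = -5/4*y; remainder on division = 0.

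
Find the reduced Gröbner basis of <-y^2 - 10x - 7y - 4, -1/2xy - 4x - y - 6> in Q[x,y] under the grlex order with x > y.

G = {x^2 + 16/5x + 2/5y + 2, xy + 8x + 2y + 12, y^2 + 10x + 7y + 4}

This is the nonlinear analogue of row-reducing a linear system.

f_1 = -y^2 - 10x - 7y - 4, LT = y^2.
f_2 = -1/2xy - 4x - y - 6, LT = xy.

S(f_1,f_2): lcm = xy^2. S = 10x^2 - xy - 2y^2 + 4x - 12y.
  reduce S modulo (f_1, f_2):
  remainder 10x^2 + 32x + 4y + 20 ≠ 0; add g_3 = 10x^2 + 32x + 4y + 20 to the basis.

The other S-polynomials (S(f_1,g_3), S(f_2,g_3)) all reduce to 0 modulo the current basis, so we have a Gröbner basis.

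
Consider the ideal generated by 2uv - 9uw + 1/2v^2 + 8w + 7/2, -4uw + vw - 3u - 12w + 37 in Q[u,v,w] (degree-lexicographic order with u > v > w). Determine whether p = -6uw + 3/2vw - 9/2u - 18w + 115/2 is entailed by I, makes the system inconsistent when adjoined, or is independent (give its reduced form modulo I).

First compute the reduced Gröbner basis of I by Buchberger's algorithm.
f_1 = 2uv - 9uw + 1/2v^2 + 8w + 7/2, LT = uv.
f_2 = -4uw + vw - 3u - 12w + 37, LT = uw.

S(f_1,f_2): lcm = uvw. S = -9/2uw^2 + 1/2v^2w - 3/4uv - 3vw + 4w^2 + 37/4v + 7/4w.
  leading term uw^2: subtract (9/8w)·f_2 from -9/2uw^2 + 1/2v^2w - 3/4uv - 3vw + 4w^2 + 37/4v + 7/4w → 1/2v^2w - 9/8vw^2 - 3/4uv + 27/8uw - 3vw + 35/2w^2 + 37/4v - 319/8w
  leading term v^2w: no divisor's leading term divides it; move 1/2v^2w to the remainder.
  leading term vw^2: no divisor's leading term divides it; move -9/8vw^2 to the remainder.
  leading term uv: subtract (-3/8)·f_1 from -3/4uv + 27/8uw - 3vw + 35/2w^2 + 37/4v - 319/8w → 3/16v^2 - 3vw + 35/2w^2 + 37/4v - 295/8w + 21/16
  leading term v^2: no divisor's leading term divides it; move 3/16v^2 to the remainder.
  leading term vw: no divisor's leading term divides it; move -3vw to the remainder.
  leading term w^2: no divisor's leading term divides it; move 35/2w^2 to the remainder.
  leading term v: no divisor's leading term divides it; move 37/4v to the remainder.
  leading term w: no divisor's leading term divides it; move -295/8w to the remainder.
  leading term 1: no divisor's leading term divides it; move 21/16 to the remainder.
  remainder 1/2v^2w - 9/8vw^2 + 3/16v^2 - 3vw + 35/2w^2 + 37/4v - 295/8w + 21/16 ≠ 0; add h_3 = 1/2v^2w - 9/8vw^2 + 3/16v^2 - 3vw + 35/2w^2 + 37/4v - 295/8w + 21/16 to the basis.

S(f_1,h_3): lcm = uv^2w. S = -9/4uvw^2 + 1/4v^3w - 3/8uv^2 + 6uvw - 35uw^2 + 4vw^2 - 37/2uv + 295/4uw + 7/4vw - 21/8u.
  leading term uvw^2: subtract (-9/8w^2)·f_1 from -9/4uvw^2 + 1/4v^3w - 3/8uv^2 + 6uvw - 35uw^2 + 4vw^2 - 37/2uv + 295/4uw + 7/4vw - 21/8u → -81/8uw^3 + 1/4v^3w + 9/16v^2w^2 - 3/8uv^2 + 6uvw - 35uw^2 + 4vw^2 + 9w^3 - 37/2uv + 295/4uw + 7/4vw + 63/16w^2 - 21/8u
  leading term uw^3: subtract (81/32w^2)·f_2 from -81/8uw^3 + 1/4v^3w + 9/16v^2w^2 - 3/8uv^2 + 6uvw - 35uw^2 + 4vw^2 + 9w^3 - 37/2uv + 295/4uw + 7/4vw + 63/16w^2 - 21/8u → 1/4v^3w + 9/16v^2w^2 - 81/32vw^3 - 3/8uv^2 + 6uvw - 877/32uw^2 + 4vw^2 + 315/8w^3 - 37/2uv + 295/4uw + 7/4vw - 2871/32w^2 - 21/8u
  leading term v^3w: subtract (1/2v)·h_3 from 1/4v^3w + 9/16v^2w^2 - 81/32vw^3 - 3/8uv^2 + 6uvw - 877/32uw^2 + 4vw^2 + 315/8w^3 - 37/2uv + 295/4uw + 7/4vw - 2871/32w^2 - 21/8u → 9/8v^2w^2 - 81/32vw^3 - 3/8uv^2 + 6uvw - 877/32uw^2 - 3/32v^3 + 3/2v^2w - 19/4vw^2 + 315/8w^3 - 37/2uv + 295/4uw - 37/8v^2 + 323/16vw - 2871/32w^2 - 21/8u - 21/32v
  leading term v^2w^2: subtract (9/4w)·h_3 from 9/8v^2w^2 - 81/32vw^3 - 3/8uv^2 + 6uvw - 877/32uw^2 - 3/32v^3 + 3/2v^2w - 19/4vw^2 + 315/8w^3 - 37/2uv + 295/4uw - 37/8v^2 + 323/16vw - 2871/32w^2 - 21/8u - 21/32v → -3/8uv^2 + 6uvw - 877/32uw^2 - 3/32v^3 + 69/64v^2w + 2vw^2 - 37/2uv + 295/4uw - 37/8v^2 - 5/8vw - 27/4w^2 - 21/8u - 21/32v - 189/64w
  leading term uv^2: subtract (-3/16v)·f_1 from -3/8uv^2 + 6uvw - 877/32uw^2 - 3/32v^3 + 69/64v^2w + 2vw^2 - 37/2uv + 295/4uw - 37/8v^2 - 5/8vw - 27/4w^2 - 21/8u - 21/32v - 189/64w → 69/16uvw - 877/32uw^2 + 69/64v^2w + 2vw^2 - 37/2uv + 295/4uw - 37/8v^2 + 7/8vw - 27/4w^2 - 21/8u - 189/64w
  leading term uvw: subtract (69/32w)·f_1 from 69/16uvw - 877/32uw^2 + 69/64v^2w + 2vw^2 - 37/2uv + 295/4uw - 37/8v^2 + 7/8vw - 27/4w^2 - 21/8u - 189/64w → -8uw^2 + 2vw^2 - 37/2uv + 295/4uw - 37/8v^2 + 7/8vw - 24w^2 - 21/8u - 21/2w
  leading term uw^2: subtract (2w)·f_2 from -8uw^2 + 2vw^2 - 37/2uv + 295/4uw - 37/8v^2 + 7/8vw - 24w^2 - 21/8u - 21/2w → -37/2uv + 319/4uw - 37/8v^2 + 7/8vw - 21/8u - 169/2w
  leading term uv: subtract (-37/4)·f_1 from -37/2uv + 319/4uw - 37/8v^2 + 7/8vw - 21/8u - 169/2w → -7/2uw + 7/8vw - 21/8u - 21/2w + 259/8
  leading term uw: subtract (7/8)·f_2 from -7/2uw + 7/8vw - 21/8u - 21/2w + 259/8 → 0
  remainder 0.

S(f_2,h_3): lcm = uv^2w. S = 9/4uvw^2 - 1/4v^3w + 3/8uv^2 + 6uvw - 35uw^2 + 3v^2w - 37/2uv + 295/4uw - 37/4v^2 - 21/8u.
  leading term uvw^2: subtract (9/8w^2)·f_1 from 9/4uvw^2 - 1/4v^3w + 3/8uv^2 + 6uvw - 35uw^2 + 3v^2w - 37/2uv + 295/4uw - 37/4v^2 - 21/8u → 81/8uw^3 - 1/4v^3w - 9/16v^2w^2 + 3/8uv^2 + 6uvw - 35uw^2 + 3v^2w - 9w^3 - 37/2uv + 295/4uw - 37/4v^2 - 63/16w^2 - 21/8u
  leading term uw^3: subtract (-81/32w^2)·f_2 from 81/8uw^3 - 1/4v^3w - 9/16v^2w^2 + 3/8uv^2 + 6uvw - 35uw^2 + 3v^2w - 9w^3 - 37/2uv + 295/4uw - 37/4v^2 - 63/16w^2 - 21/8u → -1/4v^3w - 9/16v^2w^2 + 81/32vw^3 + 3/8uv^2 + 6uvw - 1363/32uw^2 + 3v^2w - 315/8w^3 - 37/2uv + 295/4uw - 37/4v^2 + 2871/32w^2 - 21/8u
  leading term v^3w: subtract (-1/2v)·h_3 from -1/4v^3w - 9/16v^2w^2 + 81/32vw^3 + 3/8uv^2 + 6uvw - 1363/32uw^2 + 3v^2w - 315/8w^3 - 37/2uv + 295/4uw - 37/4v^2 + 2871/32w^2 - 21/8u → -9/8v^2w^2 + 81/32vw^3 + 3/8uv^2 + 6uvw - 1363/32uw^2 + 3/32v^3 + 3/2v^2w + 35/4vw^2 - 315/8w^3 - 37/2uv + 295/4uw - 37/8v^2 - 295/16vw + 2871/32w^2 - 21/8u + 21/32v
  leading term v^2w^2: subtract (-9/4w)·h_3 from -9/8v^2w^2 + 81/32vw^3 + 3/8uv^2 + 6uvw - 1363/32uw^2 + 3/32v^3 + 3/2v^2w + 35/4vw^2 - 315/8w^3 - 37/2uv + 295/4uw - 37/8v^2 - 295/16vw + 2871/32w^2 - 21/8u + 21/32v → 3/8uv^2 + 6uvw - 1363/32uw^2 + 3/32v^3 + 123/64v^2w + 2vw^2 - 37/2uv + 295/4uw - 37/8v^2 + 19/8vw + 27/4w^2 - 21/8u + 21/32v + 189/64w
  leading term uv^2: subtract (3/16v)·f_1 from 3/8uv^2 + 6uvw - 1363/32uw^2 + 3/32v^3 + 123/64v^2w + 2vw^2 - 37/2uv + 295/4uw - 37/8v^2 + 19/8vw + 27/4w^2 - 21/8u + 21/32v + 189/64w → 123/16uvw - 1363/32uw^2 + 123/64v^2w + 2vw^2 - 37/2uv + 295/4uw - 37/8v^2 + 7/8vw + 27/4w^2 - 21/8u + 189/64w
  leading term uvw: subtract (123/32w)·f_1 from 123/16uvw - 1363/32uw^2 + 123/64v^2w + 2vw^2 - 37/2uv + 295/4uw - 37/8v^2 + 7/8vw + 27/4w^2 - 21/8u + 189/64w → -8uw^2 + 2vw^2 - 37/2uv + 295/4uw - 37/8v^2 + 7/8vw - 24w^2 - 21/8u - 21/2w
  leading term uw^2: subtract (2w)·f_2 from -8uw^2 + 2vw^2 - 37/2uv + 295/4uw - 37/8v^2 + 7/8vw - 24w^2 - 21/8u - 21/2w → -37/2uv + 319/4uw - 37/8v^2 + 7/8vw - 21/8u - 169/2w
  leading term uv: subtract (-37/4)·f_1 from -37/2uv + 319/4uw - 37/8v^2 + 7/8vw - 21/8u - 169/2w → -7/2uw + 7/8vw - 21/8u - 21/2w + 259/8
  leading term uw: subtract (7/8)·f_2 from -7/2uw + 7/8vw - 21/8u - 21/2w + 259/8 → 0
  remainder 0.

Every S-polynomial of the final basis reduces to 0, so we have a Gröbner basis.
Inter-reduce: drop elements whose leading term is divisible by another's, tail-reduce, and make monic.
Reduced Gröbner basis: {v^2w - 9/4vw^2 + 3/8v^2 - 6vw + 35w^2 + 37/2v - 295/4w + 21/8, uv + 1/4v^2 - 9/8vw + 27/8u + 35/2w - 319/8, uw - 1/4vw + 3/4u + 3w - 37/4}.
Label its elements g_1 = v^2w - 9/4vw^2 + 3/8v^2 - 6vw + 35w^2 + 37/2v - 295/4w + 21/8, g_2 = uv + 1/4v^2 - 9/8vw + 27/8u + 35/2w - 319/8, g_3 = uw - 1/4vw + 3/4u + 3w - 37/4.

Reduce p = -6uw + 3/2vw - 9/2u - 18w + 115/2 modulo G:
  leading term uw: subtract (-6)·g_3 from -6uw + 3/2vw - 9/2u - 18w + 115/2 → 2
  leading term 1: no divisor's leading term divides it; move 2 to the remainder.
  normal form = 2.
The normal form is nonzero, so p ∉ I. Since p minus its normal form lies in I, I + (p) = I + (r) where r = 2; decide whether this ideal is the whole ring.
Here r = 2 is a nonzero constant, hence a unit: 1 ∈ I + (p), the Gröbner basis of I + (p) is {1}, and the enlarged system has no common solution — adjoining p is inconsistent.

Adjoining -6uw + 3/2vw - 9/2u - 18w + 115/2 makes the ideal the whole ring: the system is inconsistent.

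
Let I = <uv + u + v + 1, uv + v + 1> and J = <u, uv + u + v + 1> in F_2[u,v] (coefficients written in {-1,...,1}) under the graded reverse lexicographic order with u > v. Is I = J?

For a fixed monomial order, each ideal has a unique reduced Gröbner basis; comparing bases decides equality.
Buchberger on the first generating set:
f_1 = uv + u + v + 1, LT = uv.
f_2 = uv + v + 1, LT = uv.

S(f_1,f_2): lcm = uv. S = u.
  reduce S modulo (f_1, f_2):
  remainder u ≠ 0; add g_3 = u to the basis.

S(f_1,g_3): lcm = uv. S = u + v + 1.
  reduce S modulo (f_1, f_2, g_3):
  remainder v + 1 ≠ 0; add g_4 = v + 1 to the basis.

The other S-polynomials (S(f_2,g_3), S(f_1,g_4), S(f_2,g_4), S(g_3,g_4)) all reduce to 0 modulo the current basis, so we have a Gröbner basis.
Inter-reduce: drop elements whose leading term is divisible by another's, tail-reduce, and make monic.
Reduced Gröbner basis: {u, v + 1}.

Buchberger on the second generating set:
h_1 = u, LT = u.
h_2 = uv + u + v + 1, LT = uv.

S(h_1,h_2): lcm = uv. S = u + v + 1.
  reduce S modulo (h_1, h_2):
  remainder v + 1 ≠ 0; add k_3 = v + 1 to the basis.

The other S-polynomials (S(h_1,k_3), S(h_2,k_3)) all reduce to 0 modulo the current basis, so we have a Gröbner basis.
Inter-reduce: drop elements whose leading term is divisible by another's, tail-reduce, and make monic.
Reduced Gröbner basis: {u, v + 1}.

Same reduced basis, so the two generating sets span the same ideal.

Yes, the ideals are equal.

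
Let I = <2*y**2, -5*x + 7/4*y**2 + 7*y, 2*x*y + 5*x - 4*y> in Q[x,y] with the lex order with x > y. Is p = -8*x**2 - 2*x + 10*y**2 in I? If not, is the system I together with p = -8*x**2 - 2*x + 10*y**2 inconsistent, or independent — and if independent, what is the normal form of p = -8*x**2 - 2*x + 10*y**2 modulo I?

First compute the reduced Gröbner basis of I by Buchberger's algorithm.
f_1 = 2*y**2, LT = y**2.
f_2 = -5*x + 7/4*y**2 + 7*y, LT = x.
f_3 = 2*x*y + 5*x - 4*y, LT = x*y.

S(f_2,f_3): lcm = x*y. S = -5/2*x - 7/20*y**3 - 7/5*y**2 + 2*y.
  leading term x: subtract (1/2)·f_2 from -5/2*x - 7/20*y**3 - 7/5*y**2 + 2*y → -7/20*y**3 - 91/40*y**2 - 3/2*y
  leading term y**3: subtract (-7/40*y)·f_1 from -7/20*y**3 - 91/40*y**2 - 3/2*y → -91/40*y**2 - 3/2*y
  leading term y**2: subtract (-91/80)·f_1 from -91/40*y**2 - 3/2*y → -3/2*y
  leading term y: no divisor's leading term divides it; move -3/2*y to the remainder.
  remainder -3/2*y ≠ 0; add h_4 = -3/2*y to the basis.

The other S-polynomials (S(f_1,f_2), S(f_1,f_3), S(f_1,h_4), S(f_2,h_4), S(f_3,h_4)) all reduce to 0 modulo the current basis, so we have a Gröbner basis.
Inter-reduce: drop elements whose leading term is divisible by another's, tail-reduce, and make monic.
Reduced Gröbner basis: {x, y}.
Label its elements g_1 = x, g_2 = y.

Reduce p = -8*x**2 - 2*x + 10*y**2 modulo G:
  leading term x**2: subtract (-8*x)·g_1 from -8*x**2 - 2*x + 10*y**2 → -2*x + 10*y**2
  leading term x: subtract (-2)·g_1 from -2*x + 10*y**2 → 10*y**2
  leading term y**2: subtract (10*y)·g_2 from 10*y**2 → 0
  normal form = 0.
Since the normal form is 0, p ∈ I.

Ideal membership is decidable via reduction modulo a Gröbner basis.

-8*x**2 - 2*x + 10*y**2 lies in I (it reduces to 0).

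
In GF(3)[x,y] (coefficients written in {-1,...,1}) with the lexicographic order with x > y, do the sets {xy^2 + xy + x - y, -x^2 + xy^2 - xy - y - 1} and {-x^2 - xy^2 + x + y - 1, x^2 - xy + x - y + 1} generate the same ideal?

For a fixed monomial order, each ideal has a unique reduced Gröbner basis; comparing bases decides equality.
Buchberger on the first generating set:
f_1 = xy^2 + xy + x - y, LT = xy^2.
f_2 = -x^2 + xy^2 - xy - y - 1, LT = x^2.

S(f_1,f_2): lcm = x^2y^2. S = x^2y + x^2 + xy^4 - xy^3 - xy - y^3 - y^2.
  leading term x^2y: subtract (-y)·f_2 from x^2y + x^2 + xy^4 - xy^3 - xy - y^3 - y^2 → x^2 + xy^4 - xy^2 - xy - y^3 + y^2 - y
  leading term x^2: subtract (-1)·f_2 from x^2 + xy^4 - xy^2 - xy - y^3 + y^2 - y → xy^4 + xy - y^3 + y^2 + y - 1
  leading term xy^4: subtract (y^2)·f_1 from xy^4 + xy - y^3 + y^2 + y - 1 → -xy^3 - xy^2 + xy + y^2 + y - 1
  leading term xy^3: subtract (-y)·f_1 from -xy^3 - xy^2 + xy + y^2 + y - 1 → -xy + y - 1
  leading term xy: no divisor's leading term divides it; move -xy to the remainder.
  leading term y: no divisor's leading term divides it; move y to the remainder.
  leading term 1: no divisor's leading term divides it; move -1 to the remainder.
  remainder -xy + y - 1 ≠ 0; add g_3 = -xy + y - 1 to the basis.

S(f_1,g_3): lcm = xy^2. S = xy + x + y^2 + y.
  leading term xy: subtract (-1)·g_3 from xy + x + y^2 + y → x + y^2 - y - 1
  leading term x: no divisor's leading term divides it; move x to the remainder.
  leading term y^2: no divisor's leading term divides it; move y^2 to the remainder.
  leading term y: no divisor's leading term divides it; move -y to the remainder.
  leading term 1: no divisor's leading term divides it; move -1 to the remainder.
  remainder x + y^2 - y - 1 ≠ 0; add g_4 = x + y^2 - y - 1 to the basis.

S(f_2,g_3): lcm = x^2y. S = -xy^3 + xy^2 + xy - x + y^2 + y.
  leading term xy^3: subtract (-y)·f_1 from -xy^3 + xy^2 + xy - x + y^2 + y → -xy^2 - xy - x + y
  leading term xy^2: subtract (-1)·f_1 from -xy^2 - xy - x + y → 0
  remainder 0.

S(f_1,g_4): lcm = xy^2. S = xy + x - y^4 + y^3 + y^2 - y.
  leading term xy: subtract (-1)·g_3 from xy + x - y^4 + y^3 + y^2 - y → x - y^4 + y^3 + y^2 - 1
  leading term x: subtract (1)·g_4 from x - y^4 + y^3 + y^2 - 1 → -y^4 + y^3 + y
  leading term y^4: no divisor's leading term divides it; move -y^4 to the remainder.
  leading term y^3: no divisor's leading term divides it; move y^3 to the remainder.
  leading term y: no divisor's leading term divides it; move y to the remainder.
  remainder -y^4 + y^3 + y ≠ 0; add g_5 = -y^4 + y^3 + y to the basis.

S(f_2,g_4): lcm = x^2. S = xy^2 - xy + x + y + 1.
  leading term xy^2: subtract (1)·f_1 from xy^2 - xy + x + y + 1 → xy - y + 1
  leading term xy: subtract (-1)·g_3 from xy - y + 1 → 0
  remainder 0.

S(g_3,g_4): lcm = xy. S = -y^3 + y^2 + 1.
  leading term y^3: no divisor's leading term divides it; move -y^3 to the remainder.
  leading term y^2: no divisor's leading term divides it; move y^2 to the remainder.
  leading term 1: no divisor's leading term divides it; move 1 to the remainder.
  remainder -y^3 + y^2 + 1 ≠ 0; add g_6 = -y^3 + y^2 + 1 to the basis.

S(f_1,g_5): lcm = xy^4. S = -xy^3 + xy^2 + xy - y^3.
  leading term xy^3: subtract (-y)·f_1 from -xy^3 + xy^2 + xy - y^3 → -xy^2 - xy - y^3 - y^2
  leading term xy^2: subtract (-1)·f_1 from -xy^2 - xy - y^3 - y^2 → x - y^3 - y^2 - y
  leading term x: subtract (1)·g_4 from x - y^3 - y^2 - y → -y^3 + y^2 + 1
  leading term y^3: subtract (1)·g_6 from -y^3 + y^2 + 1 → 0
  remainder 0.

S(f_2,g_5): leading monomials are coprime, so the S-polynomial reduces to 0 (Buchberger's first criterion).
S(g_3,g_5): lcm = xy^4. S = xy^3 + xy - y^4 + y^3.
  leading term xy^3: subtract (y)·f_1 from xy^3 + xy - y^4 + y^3 → -xy^2 - y^4 + y^3 + y^2
  leading term xy^2: subtract (-1)·f_1 from -xy^2 - y^4 + y^3 + y^2 → xy + x - y^4 + y^3 + y^2 - y
  leading term xy: subtract (-1)·g_3 from xy + x - y^4 + y^3 + y^2 - y → x - y^4 + y^3 + y^2 - 1
  leading term x: subtract (1)·g_4 from x - y^4 + y^3 + y^2 - 1 → -y^4 + y^3 + y
  leading term y^4: subtract (1)·g_5 from -y^4 + y^3 + y → 0
  remainder 0.

S(g_4,g_5): leading monomials are coprime, so the S-polynomial reduces to 0 (Buchberger's first criterion).
S(f_1,g_6): lcm = xy^3. S = -xy^2 + xy + x - y^2.
  leading term xy^2: subtract (-1)·f_1 from -xy^2 + xy + x - y^2 → -xy - x - y^2 - y
  leading term xy: subtract (1)·g_3 from -xy - x - y^2 - y → -x - y^2 + y + 1
  leading term x: subtract (-1)·g_4 from -x - y^2 + y + 1 → 0
  remainder 0.

S(f_2,g_6): leading monomials are coprime, so the S-polynomial reduces to 0 (Buchberger's first criterion).
S(g_3,g_6): lcm = xy^3. S = xy^2 + x - y^3 + y^2.
  leading term xy^2: subtract (1)·f_1 from xy^2 + x - y^3 + y^2 → -xy - y^3 + y^2 + y
  leading term xy: subtract (1)·g_3 from -xy - y^3 + y^2 + y → -y^3 + y^2 + 1
  leading term y^3: subtract (1)·g_6 from -y^3 + y^2 + 1 → 0
  remainder 0.

S(g_4,g_6): leading monomials are coprime, so the S-polynomial reduces to 0 (Buchberger's first criterion).
S(g_5,g_6): lcm = y^4. S = 0.
  remainder 0.

Every S-polynomial of the final basis reduces to 0, so we have a Gröbner basis.
Inter-reduce: drop elements whose leading term is divisible by another's, tail-reduce, and make monic.
Reduced Gröbner basis: {x + y^2 - y - 1, y^3 - y^2 - 1}.

Buchberger on the second generating set:
h_1 = -x^2 - xy^2 + x + y - 1, LT = x^2.
h_2 = x^2 - xy + x - y + 1, LT = x^2.

S(h_1,h_2): lcm = x^2. S = xy^2 + xy + x.
  leading term xy^2: no divisor's leading term divides it; move xy^2 to the remainder.
  leading term xy: no divisor's leading term divides it; move xy to the remainder.
  leading term x: no divisor's leading term divides it; move x to the remainder.
  remainder xy^2 + xy + x ≠ 0; add k_3 = xy^2 + xy + x to the basis.

S(h_1,k_3): lcm = x^2y^2. S = -x^2y - x^2 + xy^4 - xy^2 - y^3 + y^2.
  leading term x^2y: subtract (y)·h_1 from -x^2y - x^2 + xy^4 - xy^2 - y^3 + y^2 → -x^2 + xy^4 + xy^3 - xy^2 - xy - y^3 + y
  leading term x^2: subtract (1)·h_1 from -x^2 + xy^4 + xy^3 - xy^2 - xy - y^3 + y → xy^4 + xy^3 - xy - x - y^3 + 1
  leading term xy^4: subtract (y^2)·k_3 from xy^4 + xy^3 - xy - x - y^3 + 1 → -xy^2 - xy - x - y^3 + 1
  leading term xy^2: subtract (-1)·k_3 from -xy^2 - xy - x - y^3 + 1 → -y^3 + 1
  leading term y^3: no divisor's leading term divides it; move -y^3 to the remainder.
  leading term 1: no divisor's leading term divides it; move 1 to the remainder.
  remainder -y^3 + 1 ≠ 0; add k_4 = -y^3 + 1 to the basis.

S(h_2,k_3): lcm = x^2y^2. S = -x^2y - x^2 - xy^3 + xy^2 - y^3 + y^2.
  leading term x^2y: subtract (y)·h_1 from -x^2y - x^2 - xy^3 + xy^2 - y^3 + y^2 → -x^2 + xy^2 - xy - y^3 + y
  leading term x^2: subtract (1)·h_1 from -x^2 + xy^2 - xy - y^3 + y → -xy^2 - xy - x - y^3 + 1
  leading term xy^2: subtract (-1)·k_3 from -xy^2 - xy - x - y^3 + 1 → -y^3 + 1
  leading term y^3: subtract (1)·k_4 from -y^3 + 1 → 0
  remainder 0.

S(h_1,k_4): leading monomials are coprime, so the S-polynomial reduces to 0 (Buchberger's first criterion).
S(h_2,k_4): leading monomials are coprime, so the S-polynomial reduces to 0 (Buchberger's first criterion).
S(k_3,k_4): lcm = xy^3. S = xy^2 + xy + x.
  leading term xy^2: subtract (1)·k_3 from xy^2 + xy + x → 0
  remainder 0.

Every S-polynomial of the final basis reduces to 0, so we have a Gröbner basis.
Inter-reduce: drop elements whose leading term is divisible by another's, tail-reduce, and make monic.
Reduced Gröbner basis: {x^2 - xy + x - y + 1, xy^2 + xy + x, y^3 - 1}.

These differ, so the ideals are not equal.

No, the ideals differ.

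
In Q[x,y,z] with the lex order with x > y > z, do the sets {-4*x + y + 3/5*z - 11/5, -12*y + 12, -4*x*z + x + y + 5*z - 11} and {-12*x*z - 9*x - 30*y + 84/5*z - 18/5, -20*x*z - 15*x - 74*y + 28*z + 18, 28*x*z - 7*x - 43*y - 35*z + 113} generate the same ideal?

Two ideals are equal iff their reduced Gröbner bases coincide (the reduced basis is unique for a fixed ordering).
Buchberger on the first generating set:
f_1 = -4*x + y + 3/5*z - 11/5, LT = x.
f_2 = -12*y + 12, LT = y.
f_3 = -4*x*z + x + y + 5*z - 11, LT = x*z.

S(f_1,f_3): lcm = x*z. S = 1/4*x - 1/4*y*z + 1/4*y - 3/20*z**2 + 9/5*z - 11/4.
  reduce S modulo (f_1, f_2, f_3):
  remainder -3/20*z**2 + 127/80*z - 103/40 ≠ 0; add g_4 = -3/20*z**2 + 127/80*z - 103/40 to the basis.

The other S-polynomials (S(f_1,f_2), S(f_2,f_3), S(f_1,g_4), S(f_2,g_4), S(f_3,g_4)) all reduce to 0 modulo the current basis, so we have a Gröbner basis.
Inter-reduce: drop elements whose leading term is divisible by another's, tail-reduce, and make monic.
Reduced Gröbner basis: {x - 3/20*z + 3/10, y - 1, z**2 - 127/12*z + 103/6}.

Buchberger on the second generating set:
h_1 = -12*x*z - 9*x - 30*y + 84/5*z - 18/5, LT = x*z.
h_2 = -20*x*z - 15*x - 74*y + 28*z + 18, LT = x*z.
h_3 = 28*x*z - 7*x - 43*y - 35*z + 113, LT = x*z.

S(h_1,h_2): lcm = x*z. S = -6/5*y + 6/5.
  reduce S modulo (h_1, h_2, h_3):
  remainder -6/5*y + 6/5 ≠ 0; add k_4 = -6/5*y + 6/5 to the basis.

S(h_1,h_3): lcm = x*z. S = x + 113/28*y - 3/20*z - 523/140.
  reduce S modulo (h_1, h_2, h_3, k_4):
  remainder x - 3/20*z + 3/10 ≠ 0; add k_5 = x - 3/20*z + 3/10 to the basis.

S(h_1,k_5): lcm = x*z. S = 3/4*x + 5/2*y + 3/20*z**2 - 17/10*z + 3/10.
  reduce S modulo (h_1, h_2, h_3, k_4, k_5):
  remainder 3/20*z**2 - 127/80*z + 103/40 ≠ 0; add k_6 = 3/20*z**2 - 127/80*z + 103/40 to the basis.

The other S-polynomials (S(h_2,h_3), S(h_1,k_4), S(h_2,k_4), S(h_3,k_4), S(h_2,k_5), S(h_3,k_5), S(k_4,k_5), S(h_1,k_6), S(h_2,k_6), S(h_3,k_6), S(k_4,k_6), S(k_5,k_6)) all reduce to 0 modulo the current basis, so we have a Gröbner basis.
Inter-reduce: drop elements whose leading term is divisible by another's, tail-reduce, and make monic.
Reduced Gröbner basis: {x - 3/20*z + 3/10, y - 1, z**2 - 127/12*z + 103/6}.

These coincide, so the ideals are equal.

Yes, the ideals are equal.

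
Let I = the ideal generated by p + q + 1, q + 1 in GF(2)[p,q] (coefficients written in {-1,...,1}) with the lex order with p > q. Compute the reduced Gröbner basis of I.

G = {p, q + 1}

The reduced Gröbner basis is the canonical form of the ideal for this ordering.

f_1 = p + q + 1, LT = p.
f_2 = q + 1, LT = q.

The S-polynomials (S(f_1,f_2)) all reduce to 0 modulo the current basis, so we have a Gröbner basis.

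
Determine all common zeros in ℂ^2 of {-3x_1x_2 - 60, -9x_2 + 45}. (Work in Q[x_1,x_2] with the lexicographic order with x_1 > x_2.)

{(-4, 5)}

Compute a lex Gröbner basis by Buchberger's algorithm.
f_1 = -3x_1x_2 - 60, LT = x_1x_2.
f_2 = -9x_2 + 45, LT = x_2.

S(f_1,f_2): lcm = x_1x_2. S = 5x_1 + 20.
  leading term x_1: no divisor's leading term divides it; move 5x_1 to the remainder.
  leading term 1: no divisor's leading term divides it; move 20 to the remainder.
  remainder 5x_1 + 20 ≠ 0; add h_3 = 5x_1 + 20 to the basis.

The other S-polynomials (S(f_1,h_3), S(f_2,h_3)) all reduce to 0 modulo the current basis, so we have a Gröbner basis.
Inter-reduce: drop elements whose leading term is divisible by another's, tail-reduce, and make monic.
Reduced Gröbner basis: {x_1 + 4, x_2 - 5}.

Elimination: the polynomial x_2 - 5 lies in the elimination ideal for x_2, so x_2 ∈ {5}. For each such x_2, the remaining basis elements (now univariate) give the rest of the solution.
  x_2 = 5: the earlier basis element becomes x_1 + 4 = 0, giving x_1 = -4 — point (-4, 5).
Check: every point annihilates each of the original generators.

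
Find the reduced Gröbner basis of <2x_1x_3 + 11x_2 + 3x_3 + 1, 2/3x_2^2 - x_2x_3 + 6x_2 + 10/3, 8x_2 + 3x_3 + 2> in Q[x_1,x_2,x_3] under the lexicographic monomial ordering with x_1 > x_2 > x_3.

G = {x_1 + 7/32x_3 - 23/16, x_2 + 3/8x_3 + 1/4, x_3^2 - 4x_3 + 4}

f_1 = 2x_1x_3 + 11x_2 + 3x_3 + 1, LT = x_1x_3.
f_2 = 2/3x_2^2 - x_2x_3 + 6x_2 + 10/3, LT = x_2^2.
f_3 = 8x_2 + 3x_3 + 2, LT = x_2.

S(f_2,f_3): lcm = x_2^2. S = -15/8x_2x_3 + 35/4x_2 + 5.
  reduce S modulo (f_1, f_2, f_3):
  remainder 45/64x_3^2 - 45/16x_3 + 45/16 ≠ 0; add g_4 = 45/64x_3^2 - 45/16x_3 + 45/16 to the basis.

S(f_1,g_4): lcm = x_1x_3^2. S = 4x_1x_3 - 4x_1 + 11/2x_2x_3 + 3/2x_3^2 + 1/2x_3.
  reduce S modulo (f_1, f_2, f_3, g_4):
  remainder -4x_1 - 7/8x_3 + 23/4 ≠ 0; add g_5 = -4x_1 - 7/8x_3 + 23/4 to the basis.

The other S-polynomials (S(f_1,f_2), S(f_1,f_3), S(f_2,g_4), S(f_3,g_4), S(f_1,g_5), S(f_2,g_5), S(f_3,g_5), S(g_4,g_5)) all reduce to 0 modulo the current basis, so we have a Gröbner basis.
Inter-reduce: drop elements whose leading term is divisible by another's, tail-reduce, and make monic.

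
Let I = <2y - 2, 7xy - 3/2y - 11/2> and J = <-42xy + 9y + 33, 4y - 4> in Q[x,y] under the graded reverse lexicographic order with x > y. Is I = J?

Yes, the ideals are equal.

For a fixed monomial order, each ideal has a unique reduced Gröbner basis; comparing bases decides equality.
Buchberger on the first generating set:
f_1 = 2y - 2, LT = y.
f_2 = 7xy - 3/2y - 11/2, LT = xy.

S(f_1,f_2): lcm = xy. S = -x + 3/14y + 11/14.
  leading term x: no divisor's leading term divides it; move -x to the remainder.
  leading term y: subtract (3/28)·f_1 from 3/14y + 11/14 → 1
  leading term 1: no divisor's leading term divides it; move 1 to the remainder.
  remainder -x + 1 ≠ 0; add g_3 = -x + 1 to the basis.

The other S-polynomials (S(f_1,g_3), S(f_2,g_3)) all reduce to 0 modulo the current basis, so we have a Gröbner basis.
Inter-reduce: drop elements whose leading term is divisible by another's, tail-reduce, and make monic.
Reduced Gröbner basis: {x - 1, y - 1}.

Buchberger on the second generating set:
h_1 = -42xy + 9y + 33, LT = xy.
h_2 = 4y - 4, LT = y.

S(h_1,h_2): lcm = xy. S = x - 3/14y - 11/14.
  leading term x: no divisor's leading term divides it; move x to the remainder.
  leading term y: subtract (-3/56)·h_2 from -3/14y - 11/14 → -1
  leading term 1: no divisor's leading term divides it; move -1 to the remainder.
  remainder x - 1 ≠ 0; add k_3 = x - 1 to the basis.

The other S-polynomials (S(h_1,k_3), S(h_2,k_3)) all reduce to 0 modulo the current basis, so we have a Gröbner basis.
Inter-reduce: drop elements whose leading term is divisible by another's, tail-reduce, and make monic.
Reduced Gröbner basis: {x - 1, y - 1}.

Same reduced basis, so the two generating sets span the same ideal.
The choice of monomial ordering does not affect the verdict — as long as both bases are computed under the same ordering, their equality decides ideal equality.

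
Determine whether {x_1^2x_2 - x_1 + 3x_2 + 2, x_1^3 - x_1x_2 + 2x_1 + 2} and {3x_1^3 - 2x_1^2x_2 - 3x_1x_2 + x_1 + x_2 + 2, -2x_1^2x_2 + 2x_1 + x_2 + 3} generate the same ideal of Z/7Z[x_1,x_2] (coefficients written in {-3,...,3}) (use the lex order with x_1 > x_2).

Yes, the ideals are equal.

Equality of ideals is decidable: compute both reduced Gröbner bases (unique for the ordering) and check whether they agree.
Buchberger on the first generating set:
f_1 = x_1^2x_2 - x_1 + 3x_2 + 2, LT = x_1^2x_2.
f_2 = x_1^3 - x_1x_2 + 2x_1 + 2, LT = x_1^3.

S(f_1,f_2): lcm = x_1^3x_2. S = -x_1^2 + x_1x_2^2 + x_1x_2 + 2x_1 - 2x_2.
  reduce S modulo (f_1, f_2):
  remainder -x_1^2 + x_1x_2^2 + x_1x_2 + 2x_1 - 2x_2 ≠ 0; add g_3 = -x_1^2 + x_1x_2^2 + x_1x_2 + 2x_1 - 2x_2 to the basis.

S(f_1,g_3): lcm = x_1^2x_2. S = x_1x_2^3 + x_1x_2^2 + 2x_1x_2 - x_1 - 2x_2^2 + 3x_2 + 2.
  reduce S modulo (f_1, f_2, g_3):
  remainder x_1x_2^3 + x_1x_2^2 + 2x_1x_2 - x_1 - 2x_2^2 + 3x_2 + 2 ≠ 0; add g_4 = x_1x_2^3 + x_1x_2^2 + 2x_1x_2 - x_1 - 2x_2^2 + 3x_2 + 2 to the basis.

S(f_2,g_3): lcm = x_1^3. S = x_1^2x_2^2 + x_1^2x_2 + 2x_1^2 - 3x_1x_2 + 2x_1 + 2.
  reduce S modulo (f_1, f_2, g_3, g_4):
  remainder 2x_1x_2^2 - 3x_2^2 - 2x_2 ≠ 0; add g_5 = 2x_1x_2^2 - 3x_2^2 - 2x_2 to the basis.

S(f_1,g_4): lcm = x_1^2x_2^3. S = -x_1^2x_2^2 - 2x_1^2x_2 + x_1^2 + x_1x_2^2 - 3x_1x_2 - 2x_1 + 3x_2^3 + 2x_2^2.
  reduce S modulo (f_1, f_2, g_3, g_4, g_5):
  remainder -3x_1x_2 - 2x_1 + 3x_2^3 + x_2^2 + x_2 - 3 ≠ 0; add g_6 = -3x_1x_2 - 2x_1 + 3x_2^3 + x_2^2 + x_2 - 3 to the basis.

S(g_4,g_6): lcm = x_1x_2^3. S = -2x_1x_2^2 + 2x_1x_2 - x_1 + x_2^5 - 2x_2^4 - 2x_2^3 - 3x_2^2 + 3x_2 + 2.
  reduce S modulo (f_1, f_2, g_3, g_4, g_5, g_6):
  remainder x_2^5 - 2x_2^4 - 3x_2^2 - 3x_2 ≠ 0; add g_7 = x_2^5 - 2x_2^4 - 3x_2^2 - 3x_2 to the basis.

S(g_5,g_6): lcm = x_1x_2^2. S = -3x_1x_2 + x_2^4 - 2x_2^3 - 2x_2.
  reduce S modulo (f_1, f_2, g_3, g_4, g_5, g_6, g_7):
  remainder 2x_1 + x_2^4 + 2x_2^3 - x_2^2 - 3x_2 + 3 ≠ 0; add g_8 = 2x_1 + x_2^4 + 2x_2^3 - x_2^2 - 3x_2 + 3 to the basis.

The other S-polynomials (S(f_2,g_4), S(g_3,g_4), S(f_1,g_5), S(f_2,g_5), S(g_3,g_5), S(g_4,g_5), S(f_1,g_6), S(f_2,g_6), S(g_3,g_6), S(f_1,g_7), S(f_2,g_7), S(g_3,g_7), S(g_4,g_7), S(g_5,g_7), S(g_6,g_7), S(f_1,g_8), S(f_2,g_8), S(g_3,g_8), S(g_4,g_8), S(g_5,g_8), S(g_6,g_8), S(g_7,g_8)) all reduce to 0 modulo the current basis, so we have a Gröbner basis.
Inter-reduce: drop elements whose leading term is divisible by another's, tail-reduce, and make monic.
Reduced Gröbner basis: {x_1 - 3x_2^4 + x_2^3 + 3x_2^2 + 2x_2 - 2, x_2^5 - 2x_2^4 - 3x_2^2 - 3x_2}.

Buchberger on the second generating set:
h_1 = 3x_1^3 - 2x_1^2x_2 - 3x_1x_2 + x_1 + x_2 + 2, LT = x_1^3.
h_2 = -2x_1^2x_2 + 2x_1 + x_2 + 3, LT = x_1^2x_2.

S(h_1,h_2): lcm = x_1^3x_2. S = -3x_1^2x_2^2 + x_1^2 - x_1x_2^2 + 2x_1x_2 - 2x_1 - 2x_2^2 + 3x_2.
  reduce S modulo (h_1, h_2):
  remainder x_1^2 - x_1x_2^2 - x_1x_2 - 2x_1 + 2x_2 ≠ 0; add k_3 = x_1^2 - x_1x_2^2 - x_1x_2 - 2x_1 + 2x_2 to the basis.

S(h_1,k_3): lcm = x_1^3. S = x_1^2x_2^2 - 2x_1^2x_2 + 2x_1^2 - 3x_1x_2 - 2x_1 - 2x_2 + 3.
  reduce S modulo (h_1, h_2, k_3):
  remainder 2x_1x_2^2 - 3x_2^2 - 2x_2 ≠ 0; add k_4 = 2x_1x_2^2 - 3x_2^2 - 2x_2 to the basis.

S(h_2,k_3): lcm = x_1^2x_2. S = x_1x_2^3 + x_1x_2^2 + 2x_1x_2 - x_1 - 2x_2^2 + 3x_2 + 2.
  reduce S modulo (h_1, h_2, k_3, k_4):
  remainder 2x_1x_2 - x_1 - 2x_2^3 - 3x_2^2 - 3x_2 + 2 ≠ 0; add k_5 = 2x_1x_2 - x_1 - 2x_2^3 - 3x_2^2 - 3x_2 + 2 to the basis.

S(k_3,k_4): lcm = x_1^2x_2^2. S = -x_1x_2^4 - x_1x_2^3 + 3x_1x_2^2 + x_1x_2 + 2x_2^3.
  reduce S modulo (h_1, h_2, k_3, k_4, k_5):
  remainder -3x_1 + 2x_2^4 - 3x_2^3 - 2x_2^2 + x_2 - 1 ≠ 0; add k_6 = -3x_1 + 2x_2^4 - 3x_2^3 - 2x_2^2 + x_2 - 1 to the basis.

S(h_2,k_6): lcm = x_1^2x_2. S = 3x_1x_2^5 - x_1x_2^4 - 3x_1x_2^3 - 2x_1x_2^2 + 2x_1x_2 - x_1 + 3x_2 + 2.
  reduce S modulo (h_1, h_2, k_3, k_4, k_5, k_6):
  remainder x_2^5 - 2x_2^4 - 3x_2^2 - 3x_2 ≠ 0; add k_7 = x_2^5 - 2x_2^4 - 3x_2^2 - 3x_2 to the basis.

The other S-polynomials (S(h_1,k_4), S(h_2,k_4), S(h_1,k_5), S(h_2,k_5), S(k_3,k_5), S(k_4,k_5), S(h_1,k_6), S(k_3,k_6), S(k_4,k_6), S(k_5,k_6), S(h_1,k_7), S(h_2,k_7), S(k_3,k_7), S(k_4,k_7), S(k_5,k_7), S(k_6,k_7)) all reduce to 0 modulo the current basis, so we have a Gröbner basis.
Inter-reduce: drop elements whose leading term is divisible by another's, tail-reduce, and make monic.
Reduced Gröbner basis: {x_1 - 3x_2^4 + x_2^3 + 3x_2^2 + 2x_2 - 2, x_2^5 - 2x_2^4 - 3x_2^2 - 3x_2}.

Same reduced basis, so the two generating sets span the same ideal.
The same test decides containment: I ⊆ J iff every generator of I reduces to 0 modulo a Gröbner basis of J.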